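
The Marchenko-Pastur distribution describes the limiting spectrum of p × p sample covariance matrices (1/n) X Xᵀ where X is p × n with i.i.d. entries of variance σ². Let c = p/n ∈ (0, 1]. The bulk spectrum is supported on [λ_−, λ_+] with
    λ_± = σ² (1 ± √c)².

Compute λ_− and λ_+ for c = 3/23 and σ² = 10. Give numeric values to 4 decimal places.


c = 3/23 = 0.130435; √c = 0.361158.
λ_− = σ² (1 − √c)² = 10 · (1 − 0.361158)² = 10 · (0.638842)² = 4.081197.
λ_+ = σ² (1 + √c)² = 10 · (1 + 0.361158)² = 10 · (1.361158)² = 18.527499.

Rounded to 4 decimal places: λ_− ≈ 4.0812, λ_+ ≈ 18.5275.


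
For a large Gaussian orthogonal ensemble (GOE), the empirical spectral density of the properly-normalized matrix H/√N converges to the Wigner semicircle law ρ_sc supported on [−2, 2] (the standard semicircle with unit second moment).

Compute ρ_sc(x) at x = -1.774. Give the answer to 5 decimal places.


ρ_sc(x) = (1/(2π)) √(4 − x²). With x = -1.774:
  4 − x² = 4 − (-1.774)² = 4 − 3.147076 = 0.852924.
  √(4 − x²) = 0.923539.
  1/(2π) = 0.159155.
  ρ_sc(-1.774) = 0.159155 · 0.923539 = 0.146986.

Rounded to 5 decimal places: ρ_sc(-1.774) ≈ 0.14699.


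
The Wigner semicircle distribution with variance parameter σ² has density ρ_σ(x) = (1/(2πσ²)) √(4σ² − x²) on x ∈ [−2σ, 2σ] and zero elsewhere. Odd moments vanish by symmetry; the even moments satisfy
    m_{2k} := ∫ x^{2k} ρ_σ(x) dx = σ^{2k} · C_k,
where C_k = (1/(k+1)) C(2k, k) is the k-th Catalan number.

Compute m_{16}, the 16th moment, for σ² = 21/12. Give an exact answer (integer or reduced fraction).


By the scaled semicircle moment identity, m_{2k} = σ^{2k} · C_k with k = 8.
C_8 = (1/(k+1)) · C(2k, k) = (1/9) · C(16, 8) = (1/9) · 12870 = 1430.
σ^{2k} = (σ²)^k = (21/12)^8 = 5764801/65536.

Therefore m_{16} = σ^{16} · C_8 = (5764801/65536) · 1430 = 4121832715/32768.


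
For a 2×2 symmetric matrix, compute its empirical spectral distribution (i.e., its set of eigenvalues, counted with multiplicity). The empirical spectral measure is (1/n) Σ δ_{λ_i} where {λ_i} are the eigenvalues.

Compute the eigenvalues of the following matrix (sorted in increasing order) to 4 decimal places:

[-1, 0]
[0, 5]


Since M is real symmetric, both eigenvalues are real; they are the roots of det(λI − M) = λ² − (tr M) λ + det M.
tr M = -1 + 5 = 4.
det M = (-1)·5 − 0² = -5 − 0 = -5.
Characteristic polynomial: λ² − 4λ − 5 = 0.
Discriminant Δ = (tr M)² − 4·det M = 16 − (-20) = 36; √Δ = 6.000000.
λ = (tr M ± √Δ)/2 = (4 ± 6.000000)/2, giving (tr M − √Δ)/2 = -1.0000 and (tr M + √Δ)/2 = 5.0000.

Eigenvalues sorted in increasing order: [-1.0000, 5.0000].


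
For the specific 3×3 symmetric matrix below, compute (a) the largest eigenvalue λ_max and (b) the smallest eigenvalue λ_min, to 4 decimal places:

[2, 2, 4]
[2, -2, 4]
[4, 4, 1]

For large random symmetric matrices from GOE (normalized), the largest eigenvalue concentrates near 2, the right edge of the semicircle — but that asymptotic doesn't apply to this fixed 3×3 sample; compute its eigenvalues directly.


Since M is real symmetric, all three eigenvalues are real; they are the roots of det(λI − M) = λ³ − (tr M) λ² + s λ − det M, where s is the sum of the principal 2×2 minors.
tr M = 2 + (-2) + 1 = 1.
s = (2·(-2) − 2²) + (2·1 − 4²) + ((-2)·1 − 4²) = -8 + (-14) + (-18) = -40.
det M (expand along row 1) = 2·(-18) − 2·(-14) + 4·16 = 56.
Characteristic polynomial: λ³ − λ² − 40λ − 56 = 0.
Substitute λ = y + (tr M)/3 = y + 0.333333 to remove the quadratic term: y³ + p·y + q = 0 with p = s − (tr M)²/3 = -40.333333 and q = −2(tr M)³/27 + (tr M)·s/3 − det M = -69.407407.
Three real roots ⇒ use the trigonometric (Viète) form: r = 2√(−p/3) = 7.333333, φ = arccos(3q/(p·r)) = arccos(0.703982) = 0.789808 rad.
y_k = r·cos(φ/3 − 2πk/3) for k = 0, 1, 2 gives y = 7.080659, -1.887593, -5.193066.
λ_k = y_k + 0.333333 gives λ = 7.4140, -1.5543, -4.8597 (check: the sum is 1.0000 = tr M).

Hence λ_max = 7.4140 and λ_min = -4.8597.


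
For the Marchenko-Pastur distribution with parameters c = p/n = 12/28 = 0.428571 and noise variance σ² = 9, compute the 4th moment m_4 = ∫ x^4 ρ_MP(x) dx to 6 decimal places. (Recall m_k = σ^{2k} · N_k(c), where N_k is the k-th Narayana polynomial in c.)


E[X⁴] = σ⁸ (1 + 6c + 6c² + c³) (fourth MP moment). With σ² = 9 (so σ⁸ = 6561) and c = 12/28 = 0.428571: E[X⁴] = 6561 · (1 + 6·0.428571 + 6·(0.428571)² + (0.428571)³) = 6561 · 4.752187.

So E[X^4] = 31179.096210.


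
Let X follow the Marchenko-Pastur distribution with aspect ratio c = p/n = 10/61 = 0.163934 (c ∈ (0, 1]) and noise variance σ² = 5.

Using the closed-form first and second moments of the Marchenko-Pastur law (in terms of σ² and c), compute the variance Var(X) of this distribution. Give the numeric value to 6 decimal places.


Recall the MP moments m_1 = E[X] = σ² and m_2 = E[X²] = σ⁴ (1 + c).
m_1 = E[X] = σ² = 5, so m_1² = 25.
m_2 = E[X²] = σ⁴ (1 + c) = 25 · (1 + 0.163934) = 25 · 1.163934 = 29.098361.
(Note m_2 − m_1² simplifies to c · σ⁴ = 0.163934 · 25.)

Var(X) = m_2 − m_1² = 29.098361 − 25 = 4.098361.


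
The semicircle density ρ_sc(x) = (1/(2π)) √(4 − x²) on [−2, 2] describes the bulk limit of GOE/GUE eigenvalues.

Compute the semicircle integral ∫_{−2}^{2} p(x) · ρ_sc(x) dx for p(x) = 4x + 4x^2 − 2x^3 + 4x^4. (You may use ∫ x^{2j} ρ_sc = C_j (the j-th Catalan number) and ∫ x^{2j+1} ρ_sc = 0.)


Write p(x) = Σ a_i x^i, split into monomials and integrate each against ρ_sc separately.
Using ∫ x^{2j} ρ_sc = C_j = (1/(j+1)) C(2j, j) (Catalan numbers) and ∫ x^{2j+1} ρ_sc = 0 (odd monomials vanish by symmetry):
  i = 1 (odd): ∫ x^1 ρ_sc = 0 (vanishes)
  i = 2 (even): a_2 · C_{1} = 4 · 1 = 4
  i = 3 (odd): ∫ x^3 ρ_sc = 0 (vanishes)
  i = 4 (even): a_4 · C_{2} = 4 · 2 = 8

Summing the contributions: ∫_{−2}^{2} p(x) ρ_sc(x) dx = 4 + 8 = 12.


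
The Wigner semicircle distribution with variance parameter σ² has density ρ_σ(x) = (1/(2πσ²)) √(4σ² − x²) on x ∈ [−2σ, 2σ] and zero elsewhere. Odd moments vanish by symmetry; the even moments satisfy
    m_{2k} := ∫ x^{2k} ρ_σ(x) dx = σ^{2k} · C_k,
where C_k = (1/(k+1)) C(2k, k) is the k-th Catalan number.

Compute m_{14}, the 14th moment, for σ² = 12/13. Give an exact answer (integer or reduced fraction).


By the scaled semicircle moment identity, m_{2k} = σ^{2k} · C_k with k = 7.
C_7 = (1/(k+1)) · C(2k, k) = (1/8) · C(14, 7) = (1/8) · 3432 = 429.
σ^{2k} = (σ²)^k = (12/13)^7 = 35831808/62748517.

Therefore m_{14} = σ^{14} · C_7 = (35831808/62748517) · 429 = 1182449664/4826809.


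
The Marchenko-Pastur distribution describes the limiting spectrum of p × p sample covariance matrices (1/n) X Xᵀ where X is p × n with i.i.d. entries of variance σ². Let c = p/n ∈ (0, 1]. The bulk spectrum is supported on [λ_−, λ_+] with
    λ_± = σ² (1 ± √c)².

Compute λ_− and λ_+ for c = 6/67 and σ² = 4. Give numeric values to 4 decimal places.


c = 6/67 = 0.089552; √c = 0.299253.
λ_− = σ² (1 − √c)² = 4 · (1 − 0.299253)² = 4 · (0.700747)² = 1.964187.
λ_+ = σ² (1 + √c)² = 4 · (1 + 0.299253)² = 4 · (1.299253)² = 6.752231.

Rounded to 4 decimal places: λ_− ≈ 1.9642, λ_+ ≈ 6.7522.


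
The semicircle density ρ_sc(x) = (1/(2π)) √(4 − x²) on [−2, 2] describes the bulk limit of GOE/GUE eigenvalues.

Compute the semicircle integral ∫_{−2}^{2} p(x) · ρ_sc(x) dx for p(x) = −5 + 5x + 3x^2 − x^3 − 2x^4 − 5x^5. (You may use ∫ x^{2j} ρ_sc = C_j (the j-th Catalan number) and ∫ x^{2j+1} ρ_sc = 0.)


Write p(x) = Σ a_i x^i, split into monomials and integrate each against ρ_sc separately.
Using ∫ x^{2j} ρ_sc = C_j = (1/(j+1)) C(2j, j) (Catalan numbers) and ∫ x^{2j+1} ρ_sc = 0 (odd monomials vanish by symmetry):
  i = 0 (even): a_0 · C_{0} = -5 · 1 = -5
  i = 1 (odd): ∫ x^1 ρ_sc = 0 (vanishes)
  i = 2 (even): a_2 · C_{1} = 3 · 1 = 3
  i = 3 (odd): ∫ x^3 ρ_sc = 0 (vanishes)
  i = 4 (even): a_4 · C_{2} = -2 · 2 = -4
  i = 5 (odd): ∫ x^5 ρ_sc = 0 (vanishes)

Summing the contributions: ∫_{−2}^{2} p(x) ρ_sc(x) dx = (-5) + 3 + (-4) = -6.


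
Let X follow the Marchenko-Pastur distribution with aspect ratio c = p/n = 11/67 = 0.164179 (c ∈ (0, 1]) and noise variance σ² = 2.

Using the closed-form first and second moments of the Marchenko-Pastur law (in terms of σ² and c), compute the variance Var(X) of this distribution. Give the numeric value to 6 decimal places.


Recall the MP moments m_1 = E[X] = σ² and m_2 = E[X²] = σ⁴ (1 + c).
m_1 = E[X] = σ² = 2, so m_1² = 4.
m_2 = E[X²] = σ⁴ (1 + c) = 4 · (1 + 0.164179) = 4 · 1.164179 = 4.656716.
(Note m_2 − m_1² simplifies to c · σ⁴ = 0.164179 · 4.)

Var(X) = m_2 − m_1² = 4.656716 − 4 = 0.656716.


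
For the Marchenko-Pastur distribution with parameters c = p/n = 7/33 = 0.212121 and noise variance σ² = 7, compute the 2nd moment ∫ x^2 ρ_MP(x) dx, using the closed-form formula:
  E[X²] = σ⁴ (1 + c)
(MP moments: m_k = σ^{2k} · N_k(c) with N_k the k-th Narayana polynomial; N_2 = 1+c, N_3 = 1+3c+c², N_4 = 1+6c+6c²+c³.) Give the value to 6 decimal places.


E[X²] = σ⁴ (1 + c) (second MP moment). With σ² = 7 (so σ⁴ = 49) and c = 7/33 = 0.212121: E[X²] = 49 · (1 + 0.212121) = 49 · 1.212121.

So E[X^2] = 59.393939.


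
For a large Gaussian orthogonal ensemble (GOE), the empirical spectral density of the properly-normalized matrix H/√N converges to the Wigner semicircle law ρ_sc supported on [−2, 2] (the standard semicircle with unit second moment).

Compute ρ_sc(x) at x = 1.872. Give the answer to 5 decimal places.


ρ_sc(x) = (1/(2π)) √(4 − x²). With x = 1.872:
  4 − x² = 4 − (1.872)² = 4 − 3.504384 = 0.495616.
  √(4 − x²) = 0.704000.
  1/(2π) = 0.159155.
  ρ_sc(1.872) = 0.159155 · 0.704000 = 0.112045.

Rounded to 5 decimal places: ρ_sc(1.872) ≈ 0.11205.


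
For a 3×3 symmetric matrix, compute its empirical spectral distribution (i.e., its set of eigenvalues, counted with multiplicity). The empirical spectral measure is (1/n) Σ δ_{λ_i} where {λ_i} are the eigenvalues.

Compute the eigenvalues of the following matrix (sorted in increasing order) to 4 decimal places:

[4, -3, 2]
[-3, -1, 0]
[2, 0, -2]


Since M is real symmetric, all three eigenvalues are real; they are the roots of det(λI − M) = λ³ − (tr M) λ² + s λ − det M, where s is the sum of the principal 2×2 minors.
tr M = 4 + (-1) + (-2) = 1.
s = (4·(-1) − (-3)²) + (4·(-2) − 2²) + ((-1)·(-2) − 0²) = -13 + (-12) + 2 = -23.
det M (expand along row 1) = 4·2 − (-3)·6 + 2·2 = 30.
Characteristic polynomial: λ³ − λ² − 23λ − 30 = 0.
Substitute λ = y + (tr M)/3 = y + 0.333333 to remove the quadratic term: y³ + p·y + q = 0 with p = s − (tr M)²/3 = -23.333333 and q = −2(tr M)³/27 + (tr M)·s/3 − det M = -37.740741.
Three real roots ⇒ use the trigonometric (Viète) form: r = 2√(−p/3) = 5.577734, φ = arccos(3q/(p·r)) = arccos(0.869956) = 0.515684 rad.
y_k = r·cos(φ/3 − 2πk/3) for k = 0, 1, 2 gives y = 5.495531, -1.921519, -3.574013.
λ_k = y_k + 0.333333 gives λ = 5.8289, -1.5882, -3.2407 (check: the sum is 1.0000 = tr M).

Eigenvalues sorted in increasing order: [-3.2407, -1.5882, 5.8289].


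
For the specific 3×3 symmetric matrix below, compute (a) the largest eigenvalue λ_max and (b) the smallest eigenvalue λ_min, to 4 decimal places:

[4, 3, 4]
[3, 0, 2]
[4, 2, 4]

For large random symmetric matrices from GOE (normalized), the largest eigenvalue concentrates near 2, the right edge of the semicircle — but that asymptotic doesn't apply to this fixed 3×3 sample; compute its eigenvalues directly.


Since M is real symmetric, all three eigenvalues are real; they are the roots of det(λI − M) = λ³ − (tr M) λ² + s λ − det M, where s is the sum of the principal 2×2 minors.
tr M = 4 + 0 + 4 = 8.
s = (4·0 − 3²) + (4·4 − 4²) + (0·4 − 2²) = -9 + 0 + (-4) = -13.
det M (expand along row 1) = 4·(-4) − 3·4 + 4·6 = -4.
Characteristic polynomial: λ³ − 8λ² − 13λ + 4 = 0.
Substitute λ = y + (tr M)/3 = y + 2.666667 to remove the quadratic term: y³ + p·y + q = 0 with p = s − (tr M)²/3 = -34.333333 and q = −2(tr M)³/27 + (tr M)·s/3 − det M = -68.592593.
Three real roots ⇒ use the trigonometric (Viète) form: r = 2√(−p/3) = 6.765928, φ = arccos(3q/(p·r)) = arccos(0.885840) = 0.482496 rad.
y_k = r·cos(φ/3 − 2πk/3) for k = 0, 1, 2 gives y = 6.678609, -2.400973, -4.277636.
λ_k = y_k + 2.666667 gives λ = 9.3453, 0.2657, -1.6110 (check: the sum is 8.0000 = tr M).

Hence λ_max = 9.3453 and λ_min = -1.6110.


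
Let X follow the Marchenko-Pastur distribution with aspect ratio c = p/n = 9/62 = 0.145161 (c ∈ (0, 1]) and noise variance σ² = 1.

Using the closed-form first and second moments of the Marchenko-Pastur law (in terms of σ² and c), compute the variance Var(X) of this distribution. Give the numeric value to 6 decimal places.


Recall the MP moments m_1 = E[X] = σ² and m_2 = E[X²] = σ⁴ (1 + c).
m_1 = E[X] = σ² = 1, so m_1² = 1.
m_2 = E[X²] = σ⁴ (1 + c) = 1 · (1 + 0.145161) = 1 · 1.145161 = 1.145161.
(Note m_2 − m_1² simplifies to c · σ⁴ = 0.145161 · 1.)

Var(X) = m_2 − m_1² = 1.145161 − 1 = 0.145161.


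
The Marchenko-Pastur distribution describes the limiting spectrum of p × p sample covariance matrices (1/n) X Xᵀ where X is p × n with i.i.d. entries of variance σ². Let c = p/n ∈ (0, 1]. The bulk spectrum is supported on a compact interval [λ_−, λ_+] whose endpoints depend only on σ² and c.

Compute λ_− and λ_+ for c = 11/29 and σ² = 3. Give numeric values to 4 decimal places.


c = 11/29 = 0.379310; √c = 0.615882.
λ_− = σ² (1 − √c)² = 3 · (1 − 0.615882)² = 3 · (0.384118)² = 0.442640.
λ_+ = σ² (1 + √c)² = 3 · (1 + 0.615882)² = 3 · (1.615882)² = 7.833222.

Rounded to 4 decimal places: λ_− ≈ 0.4426, λ_+ ≈ 7.8332.


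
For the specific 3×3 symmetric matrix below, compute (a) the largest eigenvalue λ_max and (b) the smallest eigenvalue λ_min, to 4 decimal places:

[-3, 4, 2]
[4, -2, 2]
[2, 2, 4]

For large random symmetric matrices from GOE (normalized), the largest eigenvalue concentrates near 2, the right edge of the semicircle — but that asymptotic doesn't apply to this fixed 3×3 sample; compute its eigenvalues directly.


Since M is real symmetric, all three eigenvalues are real; they are the roots of det(λI − M) = λ³ − (tr M) λ² + s λ − det M, where s is the sum of the principal 2×2 minors.
tr M = -3 + (-2) + 4 = -1.
s = ((-3)·(-2) − 4²) + ((-3)·4 − 2²) + ((-2)·4 − 2²) = -10 + (-16) + (-12) = -38.
det M (expand along row 1) = (-3)·(-12) − 4·12 + 2·12 = 12.
Characteristic polynomial: λ³ + λ² − 38λ − 12 = 0.
Substitute λ = y + (tr M)/3 = y − 0.333333 to remove the quadratic term: y³ + p·y + q = 0 with p = s − (tr M)²/3 = -38.333333 and q = −2(tr M)³/27 + (tr M)·s/3 − det M = 0.740741.
Three real roots ⇒ use the trigonometric (Viète) form: r = 2√(−p/3) = 7.149204, φ = arccos(3q/(p·r)) = arccos(-0.008109) = 1.578905 rad.
y_k = r·cos(φ/3 − 2πk/3) for k = 0, 1, 2 gives y = 6.181707, 0.019324, -6.201031.
λ_k = y_k − 0.333333 gives λ = 5.8484, -0.3140, -6.5344 (check: the sum is -1.0000 = tr M).

Hence λ_max = 5.8484 and λ_min = -6.5344.


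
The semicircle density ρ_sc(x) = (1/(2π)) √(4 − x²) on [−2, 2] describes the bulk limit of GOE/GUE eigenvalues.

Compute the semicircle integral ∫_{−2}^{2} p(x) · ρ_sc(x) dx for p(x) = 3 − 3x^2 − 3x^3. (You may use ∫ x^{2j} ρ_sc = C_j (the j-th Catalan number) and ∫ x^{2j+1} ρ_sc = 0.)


Write p(x) = Σ a_i x^i, split into monomials and integrate each against ρ_sc separately.
Using ∫ x^{2j} ρ_sc = C_j = (1/(j+1)) C(2j, j) (Catalan numbers) and ∫ x^{2j+1} ρ_sc = 0 (odd monomials vanish by symmetry):
  i = 0 (even): a_0 · C_{0} = 3 · 1 = 3
  i = 2 (even): a_2 · C_{1} = -3 · 1 = -3
  i = 3 (odd): ∫ x^3 ρ_sc = 0 (vanishes)

Summing the contributions: ∫_{−2}^{2} p(x) ρ_sc(x) dx = 3 + (-3) = 0.


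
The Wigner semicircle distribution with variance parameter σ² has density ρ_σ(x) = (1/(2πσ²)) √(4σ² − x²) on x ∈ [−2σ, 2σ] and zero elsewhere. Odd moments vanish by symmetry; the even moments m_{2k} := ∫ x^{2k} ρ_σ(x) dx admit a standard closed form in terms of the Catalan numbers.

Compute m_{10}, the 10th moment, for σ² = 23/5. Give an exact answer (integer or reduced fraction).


By the scaled semicircle moment identity, m_{2k} = σ^{2k} · C_k with k = 5.
C_5 = (1/(k+1)) · C(2k, k) = (1/6) · C(10, 5) = (1/6) · 252 = 42.
σ^{2k} = (σ²)^k = (23/5)^5 = 6436343/3125.

Therefore m_{10} = σ^{10} · C_5 = (6436343/3125) · 42 = 270326406/3125.


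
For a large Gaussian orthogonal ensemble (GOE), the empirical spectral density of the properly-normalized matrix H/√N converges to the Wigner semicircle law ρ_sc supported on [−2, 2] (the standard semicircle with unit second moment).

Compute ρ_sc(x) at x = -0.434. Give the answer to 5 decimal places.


ρ_sc(x) = (1/(2π)) √(4 − x²). With x = -0.434:
  4 − x² = 4 − (-0.434)² = 4 − 0.188356 = 3.811644.
  √(4 − x²) = 1.952343.
  1/(2π) = 0.159155.
  ρ_sc(-0.434) = 0.159155 · 1.952343 = 0.310725.

Rounded to 5 decimal places: ρ_sc(-0.434) ≈ 0.31073.


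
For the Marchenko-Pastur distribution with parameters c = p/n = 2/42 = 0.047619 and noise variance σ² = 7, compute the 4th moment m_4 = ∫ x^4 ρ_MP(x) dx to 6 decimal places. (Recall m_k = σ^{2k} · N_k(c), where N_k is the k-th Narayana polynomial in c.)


E[X⁴] = σ⁸ (1 + 6c + 6c² + c³) (fourth MP moment). With σ² = 7 (so σ⁸ = 2401) and c = 2/42 = 0.047619: E[X⁴] = 2401 · (1 + 6·0.047619 + 6·(0.047619)² + (0.047619)³) = 2401 · 1.299428.

So E[X^4] = 3119.925926.


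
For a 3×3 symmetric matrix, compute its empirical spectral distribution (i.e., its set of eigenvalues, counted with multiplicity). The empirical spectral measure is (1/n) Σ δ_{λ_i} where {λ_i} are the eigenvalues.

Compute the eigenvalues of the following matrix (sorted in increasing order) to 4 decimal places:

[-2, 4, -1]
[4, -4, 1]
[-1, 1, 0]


Since M is real symmetric, all three eigenvalues are real; they are the roots of det(λI − M) = λ³ − (tr M) λ² + s λ − det M, where s is the sum of the principal 2×2 minors.
tr M = -2 + (-4) + 0 = -6.
s = ((-2)·(-4) − 4²) + ((-2)·0 − (-1)²) + ((-4)·0 − 1²) = -8 + (-1) + (-1) = -10.
det M (expand along row 1) = (-2)·(-1) − 4·1 + (-1)·0 = -2.
Characteristic polynomial: λ³ + 6λ² − 10λ + 2 = 0.
Substitute λ = y + (tr M)/3 = y − 2.000000 to remove the quadratic term: y³ + p·y + q = 0 with p = s − (tr M)²/3 = -22.000000 and q = −2(tr M)³/27 + (tr M)·s/3 − det M = 38.000000.
Three real roots ⇒ use the trigonometric (Viète) form: r = 2√(−p/3) = 5.416026, φ = arccos(3q/(p·r)) = arccos(-0.956757) = 2.846436 rad.
y_k = r·cos(φ/3 − 2πk/3) for k = 0, 1, 2 gives y = 3.155642, 2.234192, -5.389834.
λ_k = y_k − 2.000000 gives λ = 1.1556, 0.2342, -7.3898 (check: the sum is -6.0000 = tr M).

Eigenvalues sorted in increasing order: [-7.3898, 0.2342, 1.1556].


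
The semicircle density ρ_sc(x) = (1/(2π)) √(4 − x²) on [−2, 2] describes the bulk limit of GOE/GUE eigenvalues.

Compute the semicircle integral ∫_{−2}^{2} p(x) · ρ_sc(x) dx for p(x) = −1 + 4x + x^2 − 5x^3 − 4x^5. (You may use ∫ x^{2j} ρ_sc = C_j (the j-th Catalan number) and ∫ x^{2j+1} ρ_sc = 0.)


Write p(x) = Σ a_i x^i, split into monomials and integrate each against ρ_sc separately.
Using ∫ x^{2j} ρ_sc = C_j = (1/(j+1)) C(2j, j) (Catalan numbers) and ∫ x^{2j+1} ρ_sc = 0 (odd monomials vanish by symmetry):
  i = 0 (even): a_0 · C_{0} = -1 · 1 = -1
  i = 1 (odd): ∫ x^1 ρ_sc = 0 (vanishes)
  i = 2 (even): a_2 · C_{1} = 1 · 1 = 1
  i = 3 (odd): ∫ x^3 ρ_sc = 0 (vanishes)
  i = 5 (odd): ∫ x^5 ρ_sc = 0 (vanishes)

Summing the contributions: ∫_{−2}^{2} p(x) ρ_sc(x) dx = (-1) + 1 = 0.


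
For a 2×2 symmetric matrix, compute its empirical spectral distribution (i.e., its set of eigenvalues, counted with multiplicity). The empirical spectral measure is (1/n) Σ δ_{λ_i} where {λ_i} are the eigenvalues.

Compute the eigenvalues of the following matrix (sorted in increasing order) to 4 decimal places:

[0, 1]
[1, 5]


Since M is real symmetric, both eigenvalues are real; they are the roots of det(λI − M) = λ² − (tr M) λ + det M.
tr M = 0 + 5 = 5.
det M = 0·5 − 1² = 0 − 1 = -1.
Characteristic polynomial: λ² − 5λ − 1 = 0.
Discriminant Δ = (tr M)² − 4·det M = 25 − (-4) = 29; √Δ = 5.385165.
λ = (tr M ± √Δ)/2 = (5 ± 5.385165)/2, giving (tr M − √Δ)/2 = -0.1926 and (tr M + √Δ)/2 = 5.1926.

Eigenvalues sorted in increasing order: [-0.1926, 5.1926].


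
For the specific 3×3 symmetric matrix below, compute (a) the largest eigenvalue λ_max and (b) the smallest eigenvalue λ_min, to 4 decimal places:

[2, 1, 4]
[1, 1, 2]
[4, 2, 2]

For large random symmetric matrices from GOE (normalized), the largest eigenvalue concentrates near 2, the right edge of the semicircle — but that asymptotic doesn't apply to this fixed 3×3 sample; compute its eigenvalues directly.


Since M is real symmetric, all three eigenvalues are real; they are the roots of det(λI − M) = λ³ − (tr M) λ² + s λ − det M, where s is the sum of the principal 2×2 minors.
tr M = 2 + 1 + 2 = 5.
s = (2·1 − 1²) + (2·2 − 4²) + (1·2 − 2²) = 1 + (-12) + (-2) = -13.
det M (expand along row 1) = 2·(-2) − 1·(-6) + 4·(-2) = -6.
Characteristic polynomial: λ³ − 5λ² − 13λ + 6 = 0.
Substitute λ = y + (tr M)/3 = y + 1.666667 to remove the quadratic term: y³ + p·y + q = 0 with p = s − (tr M)²/3 = -21.333333 and q = −2(tr M)³/27 + (tr M)·s/3 − det M = -24.925926.
Three real roots ⇒ use the trigonometric (Viète) form: r = 2√(−p/3) = 5.333333, φ = arccos(3q/(p·r)) = arccos(0.657227) = 0.853663 rad.
y_k = r·cos(φ/3 − 2πk/3) for k = 0, 1, 2 gives y = 5.118863, -1.262796, -3.856067.
λ_k = y_k + 1.666667 gives λ = 6.7855, 0.4039, -2.1894 (check: the sum is 5.0000 = tr M).

Hence λ_max = 6.7855 and λ_min = -2.1894.


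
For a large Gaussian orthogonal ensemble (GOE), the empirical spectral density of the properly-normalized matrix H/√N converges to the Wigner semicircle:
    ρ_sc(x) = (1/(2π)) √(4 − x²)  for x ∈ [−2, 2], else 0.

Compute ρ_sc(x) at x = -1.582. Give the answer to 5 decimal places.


ρ_sc(x) = (1/(2π)) √(4 − x²). With x = -1.582:
  4 − x² = 4 − (-1.582)² = 4 − 2.502724 = 1.497276.
  √(4 − x²) = 1.223632.
  1/(2π) = 0.159155.
  ρ_sc(-1.582) = 0.159155 · 1.223632 = 0.194747.

Rounded to 5 decimal places: ρ_sc(-1.582) ≈ 0.19475.


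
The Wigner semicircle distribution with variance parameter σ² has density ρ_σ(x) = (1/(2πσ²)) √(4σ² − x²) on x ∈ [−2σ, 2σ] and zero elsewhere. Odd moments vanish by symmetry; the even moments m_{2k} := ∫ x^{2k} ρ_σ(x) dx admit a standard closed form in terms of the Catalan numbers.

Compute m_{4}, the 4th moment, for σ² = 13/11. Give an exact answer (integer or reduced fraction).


By the scaled semicircle moment identity, m_{2k} = σ^{2k} · C_k with k = 2.
C_2 = (1/(k+1)) · C(2k, k) = (1/3) · C(4, 2) = (1/3) · 6 = 2.
σ^{2k} = (σ²)^k = (13/11)^2 = 169/121.

Therefore m_{4} = σ^{4} · C_2 = (169/121) · 2 = 338/121.


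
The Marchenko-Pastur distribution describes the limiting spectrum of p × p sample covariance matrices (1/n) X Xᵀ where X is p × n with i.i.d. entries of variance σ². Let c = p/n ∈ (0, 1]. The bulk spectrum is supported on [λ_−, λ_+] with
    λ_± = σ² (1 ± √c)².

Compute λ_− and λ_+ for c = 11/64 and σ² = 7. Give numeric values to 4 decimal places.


c = 11/64 = 0.171875; √c = 0.414578.
λ_− = σ² (1 − √c)² = 7 · (1 − 0.414578)² = 7 · (0.585422)² = 2.399032.
λ_+ = σ² (1 + √c)² = 7 · (1 + 0.414578)² = 7 · (1.414578)² = 14.007218.

Rounded to 4 decimal places: λ_− ≈ 2.3990, λ_+ ≈ 14.0072.


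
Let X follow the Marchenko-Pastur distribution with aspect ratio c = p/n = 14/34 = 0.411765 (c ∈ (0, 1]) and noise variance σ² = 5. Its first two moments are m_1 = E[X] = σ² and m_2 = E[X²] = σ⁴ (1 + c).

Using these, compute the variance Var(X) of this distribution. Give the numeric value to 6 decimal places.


m_1 = E[X] = σ² = 5, so m_1² = 25.
m_2 = E[X²] = σ⁴ (1 + c) = 25 · (1 + 0.411765) = 25 · 1.411765 = 35.294118.
(Note m_2 − m_1² simplifies to c · σ⁴ = 0.411765 · 25.)

Var(X) = m_2 − m_1² = 35.294118 − 25 = 10.294118.


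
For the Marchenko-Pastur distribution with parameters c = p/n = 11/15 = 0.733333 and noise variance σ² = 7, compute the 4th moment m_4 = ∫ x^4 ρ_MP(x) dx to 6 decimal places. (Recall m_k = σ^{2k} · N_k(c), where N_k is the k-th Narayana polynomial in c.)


E[X⁴] = σ⁸ (1 + 6c + 6c² + c³) (fourth MP moment). With σ² = 7 (so σ⁸ = 2401) and c = 11/15 = 0.733333: E[X⁴] = 2401 · (1 + 6·0.733333 + 6·(0.733333)² + (0.733333)³) = 2401 · 9.021037.

So E[X^4] = 21659.509926.


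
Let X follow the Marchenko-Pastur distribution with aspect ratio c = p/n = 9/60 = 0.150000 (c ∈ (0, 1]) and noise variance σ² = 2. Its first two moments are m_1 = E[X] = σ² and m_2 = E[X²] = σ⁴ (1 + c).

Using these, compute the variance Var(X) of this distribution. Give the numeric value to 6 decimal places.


m_1 = E[X] = σ² = 2, so m_1² = 4.
m_2 = E[X²] = σ⁴ (1 + c) = 4 · (1 + 0.150000) = 4 · 1.150000 = 4.600000.
(Note m_2 − m_1² simplifies to c · σ⁴ = 0.150000 · 4.)

Var(X) = m_2 − m_1² = 4.600000 − 4 = 0.600000.


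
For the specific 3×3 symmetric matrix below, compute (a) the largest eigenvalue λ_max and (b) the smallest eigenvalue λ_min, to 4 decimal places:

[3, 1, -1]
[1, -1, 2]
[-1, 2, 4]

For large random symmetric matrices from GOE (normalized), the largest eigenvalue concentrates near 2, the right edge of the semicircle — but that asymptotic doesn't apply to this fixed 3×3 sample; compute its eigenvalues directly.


Since M is real symmetric, all three eigenvalues are real; they are the roots of det(λI − M) = λ³ − (tr M) λ² + s λ − det M, where s is the sum of the principal 2×2 minors.
tr M = 3 + (-1) + 4 = 6.
s = (3·(-1) − 1²) + (3·4 − (-1)²) + ((-1)·4 − 2²) = -4 + 11 + (-8) = -1.
det M (expand along row 1) = 3·(-8) − 1·6 + (-1)·1 = -31.
Characteristic polynomial: λ³ − 6λ² − λ + 31 = 0.
Substitute λ = y + (tr M)/3 = y + 2.000000 to remove the quadratic term: y³ + p·y + q = 0 with p = s − (tr M)²/3 = -13.000000 and q = −2(tr M)³/27 + (tr M)·s/3 − det M = 13.000000.
Three real roots ⇒ use the trigonometric (Viète) form: r = 2√(−p/3) = 4.163332, φ = arccos(3q/(p·r)) = arccos(-0.720577) = 2.375430 rad.
y_k = r·cos(φ/3 − 2πk/3) for k = 0, 1, 2 gives y = 2.924984, 1.103312, -4.028296.
λ_k = y_k + 2.000000 gives λ = 4.9250, 3.1033, -2.0283 (check: the sum is 6.0000 = tr M).

Hence λ_max = 4.9250 and λ_min = -2.0283.


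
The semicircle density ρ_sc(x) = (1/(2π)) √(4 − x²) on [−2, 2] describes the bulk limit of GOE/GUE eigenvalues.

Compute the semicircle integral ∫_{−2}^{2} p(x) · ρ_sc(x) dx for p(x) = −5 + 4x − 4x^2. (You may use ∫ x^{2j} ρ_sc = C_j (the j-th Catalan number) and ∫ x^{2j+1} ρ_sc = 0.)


Write p(x) = Σ a_i x^i, split into monomials and integrate each against ρ_sc separately.
Using ∫ x^{2j} ρ_sc = C_j = (1/(j+1)) C(2j, j) (Catalan numbers) and ∫ x^{2j+1} ρ_sc = 0 (odd monomials vanish by symmetry):
  i = 0 (even): a_0 · C_{0} = -5 · 1 = -5
  i = 1 (odd): ∫ x^1 ρ_sc = 0 (vanishes)
  i = 2 (even): a_2 · C_{1} = -4 · 1 = -4

Summing the contributions: ∫_{−2}^{2} p(x) ρ_sc(x) dx = (-5) + (-4) = -9.


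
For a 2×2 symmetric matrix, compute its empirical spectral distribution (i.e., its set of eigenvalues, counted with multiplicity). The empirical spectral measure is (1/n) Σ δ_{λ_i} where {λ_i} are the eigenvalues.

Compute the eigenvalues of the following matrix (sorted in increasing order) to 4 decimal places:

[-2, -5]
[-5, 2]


Since M is real symmetric, both eigenvalues are real; they are the roots of det(λI − M) = λ² − (tr M) λ + det M.
tr M = -2 + 2 = 0.
det M = (-2)·2 − (-5)² = -4 − 25 = -29.
Characteristic polynomial: λ² − 29 = 0.
Discriminant Δ = (tr M)² − 4·det M = 0 − (-116) = 116; √Δ = 10.770330.
λ = (tr M ± √Δ)/2 = (0 ± 10.770330)/2, giving (tr M − √Δ)/2 = -5.3852 and (tr M + √Δ)/2 = 5.3852.

Eigenvalues sorted in increasing order: [-5.3852, 5.3852].


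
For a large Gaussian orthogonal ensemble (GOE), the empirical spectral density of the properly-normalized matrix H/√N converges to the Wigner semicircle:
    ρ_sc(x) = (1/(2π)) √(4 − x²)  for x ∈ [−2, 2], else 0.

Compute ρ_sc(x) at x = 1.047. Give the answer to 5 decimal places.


ρ_sc(x) = (1/(2π)) √(4 − x²). With x = 1.047:
  4 − x² = 4 − (1.047)² = 4 − 1.096209 = 2.903791.
  √(4 − x²) = 1.704051.
  1/(2π) = 0.159155.
  ρ_sc(1.047) = 0.159155 · 1.704051 = 0.271208.

Rounded to 5 decimal places: ρ_sc(1.047) ≈ 0.27121.


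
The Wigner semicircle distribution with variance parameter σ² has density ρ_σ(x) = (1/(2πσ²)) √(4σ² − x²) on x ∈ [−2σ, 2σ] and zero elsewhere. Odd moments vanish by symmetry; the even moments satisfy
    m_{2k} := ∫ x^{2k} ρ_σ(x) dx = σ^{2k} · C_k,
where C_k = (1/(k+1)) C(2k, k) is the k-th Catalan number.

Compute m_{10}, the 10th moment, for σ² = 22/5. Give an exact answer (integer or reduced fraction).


By the scaled semicircle moment identity, m_{2k} = σ^{2k} · C_k with k = 5.
C_5 = (1/(k+1)) · C(2k, k) = (1/6) · C(10, 5) = (1/6) · 252 = 42.
σ^{2k} = (σ²)^k = (22/5)^5 = 5153632/3125.

Therefore m_{10} = σ^{10} · C_5 = (5153632/3125) · 42 = 216452544/3125.


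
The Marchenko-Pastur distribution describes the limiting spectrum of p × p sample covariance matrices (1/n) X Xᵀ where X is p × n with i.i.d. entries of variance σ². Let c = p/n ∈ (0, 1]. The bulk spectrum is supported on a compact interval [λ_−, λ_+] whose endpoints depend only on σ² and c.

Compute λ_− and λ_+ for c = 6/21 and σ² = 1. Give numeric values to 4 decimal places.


c = 6/21 = 0.285714; √c = 0.534522.
λ_− = σ² (1 − √c)² = 1 · (1 − 0.534522)² = 1 · (0.465478)² = 0.216669.
λ_+ = σ² (1 + √c)² = 1 · (1 + 0.534522)² = 1 · (1.534522)² = 2.354759.

Rounded to 4 decimal places: λ_− ≈ 0.2167, λ_+ ≈ 2.3548.


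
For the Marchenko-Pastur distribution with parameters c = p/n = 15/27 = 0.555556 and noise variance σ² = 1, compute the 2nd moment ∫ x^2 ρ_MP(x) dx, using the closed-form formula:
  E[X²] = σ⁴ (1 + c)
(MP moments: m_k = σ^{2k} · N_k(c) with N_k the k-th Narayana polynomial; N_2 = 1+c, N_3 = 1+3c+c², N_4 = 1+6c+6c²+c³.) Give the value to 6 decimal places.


E[X²] = σ⁴ (1 + c) (second MP moment). With σ² = 1 (so σ⁴ = 1) and c = 15/27 = 0.555556: E[X²] = 1 · (1 + 0.555556) = 1 · 1.555556.

So E[X^2] = 1.555556.


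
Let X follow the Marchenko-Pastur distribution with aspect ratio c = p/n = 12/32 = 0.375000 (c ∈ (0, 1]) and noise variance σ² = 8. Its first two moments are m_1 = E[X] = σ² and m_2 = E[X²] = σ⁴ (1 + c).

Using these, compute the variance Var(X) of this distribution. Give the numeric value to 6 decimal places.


m_1 = E[X] = σ² = 8, so m_1² = 64.
m_2 = E[X²] = σ⁴ (1 + c) = 64 · (1 + 0.375000) = 64 · 1.375000 = 88.000000.
(Note m_2 − m_1² simplifies to c · σ⁴ = 0.375000 · 64.)

Var(X) = m_2 − m_1² = 88.000000 − 64 = 24.000000.


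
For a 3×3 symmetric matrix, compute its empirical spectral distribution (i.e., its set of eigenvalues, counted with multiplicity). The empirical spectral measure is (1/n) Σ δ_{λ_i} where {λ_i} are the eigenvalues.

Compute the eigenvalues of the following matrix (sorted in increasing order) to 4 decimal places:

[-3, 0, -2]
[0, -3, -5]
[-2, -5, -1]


Since M is real symmetric, all three eigenvalues are real; they are the roots of det(λI − M) = λ³ − (tr M) λ² + s λ − det M, where s is the sum of the principal 2×2 minors.
tr M = -3 + (-3) + (-1) = -7.
s = ((-3)·(-3) − 0²) + ((-3)·(-1) − (-2)²) + ((-3)·(-1) − (-5)²) = 9 + (-1) + (-22) = -14.
det M (expand along row 1) = (-3)·(-22) − 0·(-10) + (-2)·(-6) = 78.
Characteristic polynomial: λ³ + 7λ² − 14λ − 78 = 0.
Substitute λ = y + (tr M)/3 = y − 2.333333 to remove the quadratic term: y³ + p·y + q = 0 with p = s − (tr M)²/3 = -30.333333 and q = −2(tr M)³/27 + (tr M)·s/3 − det M = -19.925926.
Three real roots ⇒ use the trigonometric (Viète) form: r = 2√(−p/3) = 6.359595, φ = arccos(3q/(p·r)) = arccos(0.309878) = 1.255732 rad.
y_k = r·cos(φ/3 − 2πk/3) for k = 0, 1, 2 gives y = 5.810559, -0.666667, -5.143892.
λ_k = y_k − 2.333333 gives λ = 3.4772, -3.0000, -7.4772 (check: the sum is -7.0000 = tr M).

Eigenvalues sorted in increasing order: [-7.4772, -3.0000, 3.4772].


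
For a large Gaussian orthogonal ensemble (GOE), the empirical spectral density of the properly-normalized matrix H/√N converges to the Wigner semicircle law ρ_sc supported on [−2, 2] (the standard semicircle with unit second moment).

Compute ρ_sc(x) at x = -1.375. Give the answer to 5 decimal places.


ρ_sc(x) = (1/(2π)) √(4 − x²). With x = -1.375:
  4 − x² = 4 − (-1.375)² = 4 − 1.890625 = 2.109375.
  √(4 − x²) = 1.452369.
  1/(2π) = 0.159155.
  ρ_sc(-1.375) = 0.159155 · 1.452369 = 0.231152.

Rounded to 5 decimal places: ρ_sc(-1.375) ≈ 0.23115.


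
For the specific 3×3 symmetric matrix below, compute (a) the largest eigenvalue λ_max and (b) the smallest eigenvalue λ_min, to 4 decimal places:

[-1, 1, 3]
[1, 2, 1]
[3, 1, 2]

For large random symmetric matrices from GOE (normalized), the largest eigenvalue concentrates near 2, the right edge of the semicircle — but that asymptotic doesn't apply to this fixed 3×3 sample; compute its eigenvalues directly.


Since M is real symmetric, all three eigenvalues are real; they are the roots of det(λI − M) = λ³ − (tr M) λ² + s λ − det M, where s is the sum of the principal 2×2 minors.
tr M = -1 + 2 + 2 = 3.
s = ((-1)·2 − 1²) + ((-1)·2 − 3²) + (2·2 − 1²) = -3 + (-11) + 3 = -11.
det M (expand along row 1) = (-1)·3 − 1·(-1) + 3·(-5) = -17.
Characteristic polynomial: λ³ − 3λ² − 11λ + 17 = 0.
Substitute λ = y + (tr M)/3 = y + 1.000000 to remove the quadratic term: y³ + p·y + q = 0 with p = s − (tr M)²/3 = -14.000000 and q = −2(tr M)³/27 + (tr M)·s/3 − det M = 4.000000.
Three real roots ⇒ use the trigonometric (Viète) form: r = 2√(−p/3) = 4.320494, φ = arccos(3q/(p·r)) = arccos(-0.198390) = 1.770511 rad.
y_k = r·cos(φ/3 − 2πk/3) for k = 0, 1, 2 gives y = 3.589664, 0.287410, -3.877074.
λ_k = y_k + 1.000000 gives λ = 4.5897, 1.2874, -2.8771 (check: the sum is 3.0000 = tr M).

Hence λ_max = 4.5897 and λ_min = -2.8771.


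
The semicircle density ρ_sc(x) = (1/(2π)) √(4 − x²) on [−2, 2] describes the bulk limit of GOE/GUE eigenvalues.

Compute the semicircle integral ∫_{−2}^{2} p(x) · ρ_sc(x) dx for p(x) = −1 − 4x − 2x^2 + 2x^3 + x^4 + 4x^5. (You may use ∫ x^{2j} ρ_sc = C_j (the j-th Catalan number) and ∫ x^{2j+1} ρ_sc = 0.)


Write p(x) = Σ a_i x^i, split into monomials and integrate each against ρ_sc separately.
Using ∫ x^{2j} ρ_sc = C_j = (1/(j+1)) C(2j, j) (Catalan numbers) and ∫ x^{2j+1} ρ_sc = 0 (odd monomials vanish by symmetry):
  i = 0 (even): a_0 · C_{0} = -1 · 1 = -1
  i = 1 (odd): ∫ x^1 ρ_sc = 0 (vanishes)
  i = 2 (even): a_2 · C_{1} = -2 · 1 = -2
  i = 3 (odd): ∫ x^3 ρ_sc = 0 (vanishes)
  i = 4 (even): a_4 · C_{2} = 1 · 2 = 2
  i = 5 (odd): ∫ x^5 ρ_sc = 0 (vanishes)

Summing the contributions: ∫_{−2}^{2} p(x) ρ_sc(x) dx = (-1) + (-2) + 2 = -1.


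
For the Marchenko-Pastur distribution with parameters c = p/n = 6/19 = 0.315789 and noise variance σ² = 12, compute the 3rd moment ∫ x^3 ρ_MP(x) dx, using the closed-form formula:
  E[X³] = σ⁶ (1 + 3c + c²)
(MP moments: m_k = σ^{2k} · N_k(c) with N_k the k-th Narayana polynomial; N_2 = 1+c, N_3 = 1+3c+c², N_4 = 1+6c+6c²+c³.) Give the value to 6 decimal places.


E[X³] = σ⁶ (1 + 3c + c²) (third MP moment). With σ² = 12 (so σ⁶ = 1728) and c = 6/19 = 0.315789: E[X³] = 1728 · (1 + 3·0.315789 + (0.315789)²) = 1728 · 2.047091.

So E[X^3] = 3537.373961.


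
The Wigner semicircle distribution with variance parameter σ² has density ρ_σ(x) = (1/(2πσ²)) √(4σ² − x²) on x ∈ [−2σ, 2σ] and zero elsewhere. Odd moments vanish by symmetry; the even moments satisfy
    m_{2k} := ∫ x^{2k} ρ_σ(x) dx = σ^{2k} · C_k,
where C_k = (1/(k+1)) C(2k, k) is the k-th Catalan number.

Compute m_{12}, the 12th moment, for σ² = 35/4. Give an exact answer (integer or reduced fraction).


By the scaled semicircle moment identity, m_{2k} = σ^{2k} · C_k with k = 6.
C_6 = (1/(k+1)) · C(2k, k) = (1/7) · C(12, 6) = (1/7) · 924 = 132.
σ^{2k} = (σ²)^k = (35/4)^6 = 1838265625/4096.

Therefore m_{12} = σ^{12} · C_6 = (1838265625/4096) · 132 = 60662765625/1024.


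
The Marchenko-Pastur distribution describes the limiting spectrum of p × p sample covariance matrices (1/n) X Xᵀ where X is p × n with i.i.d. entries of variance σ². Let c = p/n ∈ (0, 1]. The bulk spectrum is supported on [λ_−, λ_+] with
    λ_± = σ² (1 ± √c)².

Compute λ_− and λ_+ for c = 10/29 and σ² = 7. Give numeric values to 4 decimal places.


c = 10/29 = 0.344828; √c = 0.587220.
λ_− = σ² (1 − √c)² = 7 · (1 − 0.587220)² = 7 · (0.412780)² = 1.192710.
λ_+ = σ² (1 + √c)² = 7 · (1 + 0.587220)² = 7 · (1.587220)² = 17.634876.

Rounded to 4 decimal places: λ_− ≈ 1.1927, λ_+ ≈ 17.6349.


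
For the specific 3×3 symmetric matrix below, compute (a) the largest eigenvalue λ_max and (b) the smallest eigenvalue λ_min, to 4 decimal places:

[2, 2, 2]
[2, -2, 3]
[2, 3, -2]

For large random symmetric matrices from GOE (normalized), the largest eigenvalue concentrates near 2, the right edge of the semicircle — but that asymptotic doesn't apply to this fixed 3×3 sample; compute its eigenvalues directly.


Since M is real symmetric, all three eigenvalues are real; they are the roots of det(λI − M) = λ³ − (tr M) λ² + s λ − det M, where s is the sum of the principal 2×2 minors.
tr M = 2 + (-2) + (-2) = -2.
s = (2·(-2) − 2²) + (2·(-2) − 2²) + ((-2)·(-2) − 3²) = -8 + (-8) + (-5) = -21.
det M (expand along row 1) = 2·(-5) − 2·(-10) + 2·10 = 30.
Characteristic polynomial: λ³ + 2λ² − 21λ − 30 = 0.
Substitute λ = y + (tr M)/3 = y − 0.666667 to remove the quadratic term: y³ + p·y + q = 0 with p = s − (tr M)²/3 = -22.333333 and q = −2(tr M)³/27 + (tr M)·s/3 − det M = -15.407407.
Three real roots ⇒ use the trigonometric (Viète) form: r = 2√(−p/3) = 5.456902, φ = arccos(3q/(p·r)) = arccos(0.379272) = 1.181787 rad.
y_k = r·cos(φ/3 − 2πk/3) for k = 0, 1, 2 gives y = 5.038948, -0.705615, -4.333333.
λ_k = y_k − 0.666667 gives λ = 4.3723, -1.3723, -5.0000 (check: the sum is -2.0000 = tr M).

Hence λ_max = 4.3723 and λ_min = -5.0000.


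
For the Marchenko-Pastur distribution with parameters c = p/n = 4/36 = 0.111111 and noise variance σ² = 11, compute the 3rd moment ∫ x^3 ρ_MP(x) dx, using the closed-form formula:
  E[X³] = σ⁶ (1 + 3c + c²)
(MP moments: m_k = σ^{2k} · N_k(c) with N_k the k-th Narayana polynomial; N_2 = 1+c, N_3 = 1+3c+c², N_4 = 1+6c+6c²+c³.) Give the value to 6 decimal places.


E[X³] = σ⁶ (1 + 3c + c²) (third MP moment). With σ² = 11 (so σ⁶ = 1331) and c = 4/36 = 0.111111: E[X³] = 1331 · (1 + 3·0.111111 + (0.111111)²) = 1331 · 1.345679.

So E[X^3] = 1791.098765.
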